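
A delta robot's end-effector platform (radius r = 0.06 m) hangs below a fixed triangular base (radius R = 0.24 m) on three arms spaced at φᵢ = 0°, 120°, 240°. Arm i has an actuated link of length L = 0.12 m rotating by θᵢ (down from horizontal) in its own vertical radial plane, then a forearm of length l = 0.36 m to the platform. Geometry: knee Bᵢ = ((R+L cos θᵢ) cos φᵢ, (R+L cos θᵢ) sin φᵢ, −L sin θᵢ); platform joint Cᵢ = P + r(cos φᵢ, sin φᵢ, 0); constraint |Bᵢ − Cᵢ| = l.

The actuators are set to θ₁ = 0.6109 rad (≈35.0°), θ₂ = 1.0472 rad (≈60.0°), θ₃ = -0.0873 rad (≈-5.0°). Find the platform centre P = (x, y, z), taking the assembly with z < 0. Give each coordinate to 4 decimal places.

(-0.0053, -0.0892, -0.2719)

O1 = (0.2783·cos0.0°, 0.2783·sin0.0°, -0.0688) = (0.2783, 0.0000, -0.0688)
φ2=120.0°: virtual centre (-0.1200, 0.2078, -0.1039), radius l
O3 = (0.2995·cos240.0°, 0.2995·sin240.0°, 0.0105) = (-0.1498, -0.2594, 0.0105)
subtract pairs → two planes through P
[-0.7966 0.4157 -0.0702]·P = -0.0138;  [-0.8561 -0.5188 0.1586]·P = 0.0076
Cramer: x(z) = 0.0052+0.0384z;  y(z) = -0.0233+0.2424z
sphere 1 gives Az²+Bz+C=0 with A=1.0602, B=0.1054, C=-0.0497;  B²−4AC=0.2220;  roots -0.2719, 0.1725;  negative root z = -0.2719
x = -0.0053, y = -0.0892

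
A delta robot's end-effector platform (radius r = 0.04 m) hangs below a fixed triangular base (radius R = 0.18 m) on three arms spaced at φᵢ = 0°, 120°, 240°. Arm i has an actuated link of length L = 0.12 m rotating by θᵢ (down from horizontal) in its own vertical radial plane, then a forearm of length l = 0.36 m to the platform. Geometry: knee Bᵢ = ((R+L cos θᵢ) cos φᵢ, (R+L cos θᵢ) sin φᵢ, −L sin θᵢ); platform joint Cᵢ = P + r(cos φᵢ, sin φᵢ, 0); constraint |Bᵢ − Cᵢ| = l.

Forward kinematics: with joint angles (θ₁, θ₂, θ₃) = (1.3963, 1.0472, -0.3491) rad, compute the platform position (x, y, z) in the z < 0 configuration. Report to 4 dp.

(-0.1201, -0.1240, -0.3061)

O1 = (0.1608·cos0.0°, 0.1608·sin0.0°, -0.1182) = (0.1608, 0.0000, -0.1182)
O2 = (0.2000·cos120.0°, 0.2000·sin120.0°, -0.1039) = (-0.1000, 0.1732, -0.1039)
O3 = (0.2528·cos240.0°, 0.2528·sin240.0°, 0.0410) = (-0.1264, -0.2189, 0.0410)
eliminate P² terms by subtracting sphere 1 from 2 and 3
plane₁₂: -0.5217x+0.3464y+0.0285z = 0.0110
det = 0.4274;  x = -0.0321+0.2873z,  y = -0.0167+0.3504z
sphere 1 gives Az²+Bz+C=0 with A=1.2053, B=0.1138, C=-0.0781;  B²−4AC=0.3897;  roots -0.3061, 0.2117;  negative root z = -0.3061
x = -0.1201, y = -0.1240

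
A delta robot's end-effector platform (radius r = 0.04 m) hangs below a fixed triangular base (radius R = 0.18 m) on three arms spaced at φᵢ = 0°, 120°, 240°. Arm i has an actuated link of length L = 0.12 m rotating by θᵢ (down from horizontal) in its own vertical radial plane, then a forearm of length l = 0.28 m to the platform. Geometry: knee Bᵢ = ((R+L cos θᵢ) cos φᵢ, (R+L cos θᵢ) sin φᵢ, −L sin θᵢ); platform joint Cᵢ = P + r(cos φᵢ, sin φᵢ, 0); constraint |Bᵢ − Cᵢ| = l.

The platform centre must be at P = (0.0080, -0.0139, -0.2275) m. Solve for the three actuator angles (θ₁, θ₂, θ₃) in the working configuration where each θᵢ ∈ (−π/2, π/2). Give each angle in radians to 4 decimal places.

θ₁ = 0.6110, θ₂ = 0.7850, θ₃ = 0.6107

arm 1 (φ=0.0°): x'=0.0080, y'=-0.0139
  A=0.1320, B=-0.2275, C=(l²−L²−A²−y'²−z²)/(2L)=-0.0224
  √(A²+B²)=0.2630;  θ1 = -1.0450+1.6560 ≈ 0.6110
φ2=120.0° → target in arm frame (-0.0160, 0.0000)
  A=0.1560, B=-0.2275, C=(l²−L²−A²−y'²−z²)/(2L)=-0.0504
  √(A²+B²)=0.2759;  θ2 = -0.9696+1.7546 ≈ 0.7850
arm 3 (φ=240.0°): x'=0.0080, y'=0.0139
  e−x'=0.1320;  (l²−L²−(e−x')²−y'²−z²)/2L = -0.0223
  √(A²+B²)=0.2630;  θ3 = -1.0452+1.6559 ≈ 0.6107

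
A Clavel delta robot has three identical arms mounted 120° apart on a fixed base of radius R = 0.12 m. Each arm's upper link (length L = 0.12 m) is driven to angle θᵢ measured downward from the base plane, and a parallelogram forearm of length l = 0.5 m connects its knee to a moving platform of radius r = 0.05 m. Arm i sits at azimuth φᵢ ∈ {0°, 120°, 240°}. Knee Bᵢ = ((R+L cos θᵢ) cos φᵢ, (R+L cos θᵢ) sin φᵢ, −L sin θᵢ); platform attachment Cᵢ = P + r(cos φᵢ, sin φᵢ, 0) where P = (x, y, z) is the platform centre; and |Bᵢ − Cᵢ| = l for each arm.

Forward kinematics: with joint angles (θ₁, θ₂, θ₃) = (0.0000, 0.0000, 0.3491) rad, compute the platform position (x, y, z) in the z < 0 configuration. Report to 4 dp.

(0.0358, 0.0619, -0.4716)

φ1=0.0°: virtual centre (0.1900, 0.0000, 0.0000), radius l
S2 = (0.1900·cos120.0°, 0.1900·sin120.0°, 0.0000) = (-0.0950, 0.1645, 0.0000)
φ3=240.0°: virtual centre (-0.0914, -0.1583, -0.0410), radius l
|S₂|²−|S₁|² = 0.0000;  |S₃|²−|S₁|² = -0.0010
linear system: -0.5700x+0.3291y = 0.0000−0.0000z; -0.5628x+-0.3166y = -0.0010−-0.0821z
Cramer: x(z) = 0.0009-0.0739z;  y(z) = 0.0016-0.1280z
sphere 1 gives Az²+Bz+C=0 with A=1.0218, B=0.0275, C=-0.2142;  B²−4AC=0.8764;  roots -0.4716, 0.4446;  negative root z = -0.4716
x = 0.0358, y = 0.0619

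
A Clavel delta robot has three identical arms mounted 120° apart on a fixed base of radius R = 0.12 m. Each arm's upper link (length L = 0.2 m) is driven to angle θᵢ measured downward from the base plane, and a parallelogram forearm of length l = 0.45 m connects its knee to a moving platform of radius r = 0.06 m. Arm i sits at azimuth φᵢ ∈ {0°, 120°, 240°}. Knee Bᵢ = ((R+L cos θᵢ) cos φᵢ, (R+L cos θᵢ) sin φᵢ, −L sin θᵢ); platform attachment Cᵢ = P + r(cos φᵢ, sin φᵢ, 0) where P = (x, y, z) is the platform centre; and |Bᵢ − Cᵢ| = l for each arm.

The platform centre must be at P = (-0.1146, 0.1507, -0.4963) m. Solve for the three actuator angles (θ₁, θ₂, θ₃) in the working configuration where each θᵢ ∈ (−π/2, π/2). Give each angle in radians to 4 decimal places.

θ₁ = 1.0472, θ₂ = 0.2616, θ₃ = 0.9598

rotate P by −φ1: (-0.1146, 0.1507, -0.4963)
  e−x'=0.1746;  (l²−L²−(e−x')²−y'²−z²)/2L = -0.3425
  √(A²+B²)=0.5261;  θ1 = -1.2325+2.2798 ≈ 1.0472
rotate P by −φ2: (0.1878, 0.0239, -0.4963)
  e−x'=-0.1278;  (l²−L²−(e−x')²−y'²−z²)/2L = -0.2518
  √(A²+B²)=0.5125;  θ2 = -1.8228+2.0844 ≈ 0.2616
arm 3 (φ=240.0°): x'=-0.0732, y'=-0.1746
  e−x'=0.1332;  (l²−L²−(e−x')²−y'²−z²)/2L = -0.3301
  γ=atan2(-0.4963,0.1332)=-1.3086;  ψ=arccos(-0.6424)=2.2684;  θ3=γ+ψ≈0.9598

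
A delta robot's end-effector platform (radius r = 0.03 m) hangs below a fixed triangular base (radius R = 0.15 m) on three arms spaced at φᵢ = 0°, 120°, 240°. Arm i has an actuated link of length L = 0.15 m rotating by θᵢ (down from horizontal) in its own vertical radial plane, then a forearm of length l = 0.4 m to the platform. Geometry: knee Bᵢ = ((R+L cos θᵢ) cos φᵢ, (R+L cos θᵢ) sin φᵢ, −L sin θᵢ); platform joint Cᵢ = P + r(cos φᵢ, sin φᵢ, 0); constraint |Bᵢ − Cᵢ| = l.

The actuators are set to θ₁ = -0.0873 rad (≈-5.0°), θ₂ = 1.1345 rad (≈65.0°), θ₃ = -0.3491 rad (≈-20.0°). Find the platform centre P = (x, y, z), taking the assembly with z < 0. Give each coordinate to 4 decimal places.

φ1=0.0°: virtual centre (0.2694, 0.0000, 0.0131), radius l
φ2=120.0°: virtual centre (-0.0917, 0.1588, -0.1359), radius l
centre 3 = (0.2610·cos240.0°, 0.2610·sin240.0°, 0.0513) = (-0.1305, -0.2260, 0.0513)
|centre ₂|²−|centre ₁|² = -0.0206;  |centre ₃|²−|centre ₁|² = -0.0020
linear system: -0.7222x+0.3176y = -0.0206−-0.2981z; -0.7998x+-0.4520y = -0.0020−0.0765z
Cramer: x(z) = 0.0172-0.1902z;  y(z) = -0.0259+0.5058z
into |P−centre ₁|² = l²: 1.2920z² + 0.0436z + -0.0955 = 0;  Δ = 0.4956;  z = -0.2893 or 0.2556 → z<0 root = -0.2893
x = 0.0722, y = -0.1723

(0.0722, -0.1723, -0.2893)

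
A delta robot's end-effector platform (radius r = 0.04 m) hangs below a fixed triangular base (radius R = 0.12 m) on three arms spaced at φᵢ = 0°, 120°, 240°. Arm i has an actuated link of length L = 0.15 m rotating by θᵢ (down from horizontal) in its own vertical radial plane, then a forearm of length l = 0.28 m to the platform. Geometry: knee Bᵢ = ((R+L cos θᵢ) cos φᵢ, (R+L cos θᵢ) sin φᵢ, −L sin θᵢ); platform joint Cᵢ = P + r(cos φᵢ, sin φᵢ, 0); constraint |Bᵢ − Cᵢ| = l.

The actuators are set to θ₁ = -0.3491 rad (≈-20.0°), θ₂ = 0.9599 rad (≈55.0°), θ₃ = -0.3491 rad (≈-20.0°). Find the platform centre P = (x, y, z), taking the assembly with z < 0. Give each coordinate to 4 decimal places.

(0.0562, -0.0973, -0.1531)

centre 1 = (0.2210·cos0.0°, 0.2210·sin0.0°, 0.0513) = (0.2210, 0.0000, 0.0513)
φ2=120.0°: virtual centre (-0.0830, 0.1438, -0.1229), radius l
φ3=240.0°: virtual centre (-0.1105, -0.1914, 0.0513), radius l
eliminate P² terms by subtracting sphere 1 from 2 and 3
linear system: -0.6079x+0.2876y = -0.0088−-0.3484z; -0.6629x+-0.3827y = 0.0000−0.0000z
det = 0.4233;  x = 0.0079+-0.3150z,  y = -0.0138+0.5455z
into |P−centre ₁|² = l²: 1.3968z² + 0.0165z + -0.0302 = 0;  Δ = 0.1690;  z = -0.1531 or 0.1413 → z<0 root = -0.1531
x = 0.0562, y = -0.0973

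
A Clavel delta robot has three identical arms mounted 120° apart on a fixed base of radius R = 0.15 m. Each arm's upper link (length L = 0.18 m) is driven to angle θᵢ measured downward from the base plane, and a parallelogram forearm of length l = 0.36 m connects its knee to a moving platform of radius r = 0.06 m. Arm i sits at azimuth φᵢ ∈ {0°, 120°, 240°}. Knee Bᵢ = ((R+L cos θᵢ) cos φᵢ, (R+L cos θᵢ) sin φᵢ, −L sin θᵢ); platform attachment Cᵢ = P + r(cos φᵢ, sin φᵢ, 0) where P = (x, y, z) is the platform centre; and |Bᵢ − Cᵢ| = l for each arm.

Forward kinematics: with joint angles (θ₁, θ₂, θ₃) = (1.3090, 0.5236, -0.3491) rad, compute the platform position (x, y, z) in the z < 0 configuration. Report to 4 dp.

(-0.1991, -0.0918, -0.2658)

arm 1 at φ=0.0°: ρ1 = 0.1366;  O1 = (0.1366, 0.0000, -0.1739)
arm 2 at φ=120.0°: ρ2 = 0.2459;  O2 = (-0.1229, 0.2129, -0.0900)
φ3=240.0°: virtual centre (-0.1296, -0.2244, 0.0616), radius l
|O₂|²−|O₁|² = 0.0197;  |O₃|²−|O₁|² = 0.0221
linear system: -0.5191x+0.4259y = 0.0197−0.1677z; -0.5323x+-0.4488y = 0.0221−0.4709z
det = 0.4597;  x = -0.0396+0.6000z,  y = -0.0021+0.3375z
quadratic in z: (1.4739)z²+(0.1348)z+(-0.0683)=0, √Δ=0.6488 → z ∈ {-0.2658, 0.1743}; z = -0.2658 (taking z<0)
x = -0.1991, y = -0.0918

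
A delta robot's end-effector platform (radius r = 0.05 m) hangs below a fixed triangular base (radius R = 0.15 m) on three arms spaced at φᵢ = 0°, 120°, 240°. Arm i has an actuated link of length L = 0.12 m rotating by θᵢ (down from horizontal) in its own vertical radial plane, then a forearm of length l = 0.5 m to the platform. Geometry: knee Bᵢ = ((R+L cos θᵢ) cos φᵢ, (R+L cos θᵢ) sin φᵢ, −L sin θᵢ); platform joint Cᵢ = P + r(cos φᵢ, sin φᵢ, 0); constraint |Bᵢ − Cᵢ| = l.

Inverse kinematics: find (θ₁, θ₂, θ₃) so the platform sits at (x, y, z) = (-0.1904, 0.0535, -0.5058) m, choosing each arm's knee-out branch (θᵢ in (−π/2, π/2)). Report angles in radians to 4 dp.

θ₁ = 1.3961, θ₂ = 0.2618, θ₃ = 0.6109

rotate P by −φ1: (-0.1904, 0.0535, -0.5058)
  e−x'=0.2904;  (l²−L²−(e−x')²−y'²−z²)/2L = -0.4476
  θ1 = atan2(B,A) + arccos(C/0.5832) = 1.3961
φ2=120.0° → target in arm frame (0.1415, 0.1381)
  e−x'=-0.0415;  (l²−L²−(e−x')²−y'²−z²)/2L = -0.1710
  √(A²+B²)=0.5075;  θ2 = -1.6527+1.9145 ≈ 0.2618
rotate P by −φ3: (0.0489, -0.1916, -0.5058)
  e−x'=0.0511;  (l²−L²−(e−x')²−y'²−z²)/2L = -0.2482
  √(A²+B²)=0.5084;  θ3 = -1.4700+2.0809 ≈ 0.6109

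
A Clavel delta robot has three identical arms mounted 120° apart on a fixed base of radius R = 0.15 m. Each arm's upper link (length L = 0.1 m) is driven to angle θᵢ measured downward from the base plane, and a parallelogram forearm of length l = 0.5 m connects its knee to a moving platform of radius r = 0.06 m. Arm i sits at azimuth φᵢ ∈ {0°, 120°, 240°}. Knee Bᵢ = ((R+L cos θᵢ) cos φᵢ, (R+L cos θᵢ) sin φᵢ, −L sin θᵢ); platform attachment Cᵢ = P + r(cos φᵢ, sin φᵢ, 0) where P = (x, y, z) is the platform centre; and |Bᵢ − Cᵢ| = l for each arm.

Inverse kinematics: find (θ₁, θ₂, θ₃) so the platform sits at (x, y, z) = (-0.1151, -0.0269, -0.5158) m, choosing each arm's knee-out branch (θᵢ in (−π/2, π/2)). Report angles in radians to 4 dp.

rotate P by −φ1: (-0.1151, -0.0269, -0.5158)
  e−x'=0.2051;  (l²−L²−(e−x')²−y'²−z²)/2L = -0.3442
  θ1 = atan2(B,A) + arccos(C/0.5551) = 1.0473
arm 2 (φ=120.0°): x'=0.0343, y'=0.1131
  A cos θ + B sin θ = C:  0.0557·cos θ + -0.5158·sin θ = -0.2098
  γ=atan2(-0.5158,0.0557)=-1.4631;  ψ=arccos(-0.4043)=1.9871;  θ2=γ+ψ≈0.5239
rotate P by −φ3: (0.0808, -0.0862, -0.5158)
  e−x'=0.0092;  (l²−L²−(e−x')²−y'²−z²)/2L = -0.1678
  √(A²+B²)=0.5159;  θ3 = -1.5531+1.9022 ≈ 0.3491

θ₁ = 1.0473, θ₂ = 0.5239, θ₃ = 0.3491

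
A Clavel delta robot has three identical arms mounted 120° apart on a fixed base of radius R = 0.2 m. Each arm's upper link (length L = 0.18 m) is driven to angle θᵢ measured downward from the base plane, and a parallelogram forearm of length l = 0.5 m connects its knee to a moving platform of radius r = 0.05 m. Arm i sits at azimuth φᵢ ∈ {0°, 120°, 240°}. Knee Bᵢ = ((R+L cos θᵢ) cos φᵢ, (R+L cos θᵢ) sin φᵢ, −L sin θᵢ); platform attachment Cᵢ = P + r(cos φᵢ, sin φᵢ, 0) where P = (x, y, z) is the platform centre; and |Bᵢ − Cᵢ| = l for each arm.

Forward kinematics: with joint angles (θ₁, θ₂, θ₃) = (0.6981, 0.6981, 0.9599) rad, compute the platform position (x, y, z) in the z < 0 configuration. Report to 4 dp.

φ1=0.0°: virtual centre (0.2879, 0.0000, -0.1157), radius l
arm 2 at φ=120.0°: (R−r)+L cos θ2 = 0.2879;  centre 2 = (-0.1439, 0.2493, -0.1157)
φ3=240.0°: virtual centre (-0.1266, -0.2193, -0.1474), radius l
|centre ₂|²−|centre ₁|² = 0.0000;  |centre ₃|²−|centre ₁|² = -0.0104
linear system: -0.8637x+0.4986y = 0.0000−0.0000z; -0.8290x+-0.4386y = -0.0104−-0.0635z
det = 0.7922;  x = 0.0065+-0.0400z,  y = 0.0113+-0.0692z
sphere 1 gives Az²+Bz+C=0 with A=1.0064, B=0.2523, C=-0.1573;  B²−4AC=0.6970;  roots -0.5401, 0.2894;  negative root z = -0.5401
x = 0.0281, y = 0.0487

(0.0281, 0.0487, -0.5401)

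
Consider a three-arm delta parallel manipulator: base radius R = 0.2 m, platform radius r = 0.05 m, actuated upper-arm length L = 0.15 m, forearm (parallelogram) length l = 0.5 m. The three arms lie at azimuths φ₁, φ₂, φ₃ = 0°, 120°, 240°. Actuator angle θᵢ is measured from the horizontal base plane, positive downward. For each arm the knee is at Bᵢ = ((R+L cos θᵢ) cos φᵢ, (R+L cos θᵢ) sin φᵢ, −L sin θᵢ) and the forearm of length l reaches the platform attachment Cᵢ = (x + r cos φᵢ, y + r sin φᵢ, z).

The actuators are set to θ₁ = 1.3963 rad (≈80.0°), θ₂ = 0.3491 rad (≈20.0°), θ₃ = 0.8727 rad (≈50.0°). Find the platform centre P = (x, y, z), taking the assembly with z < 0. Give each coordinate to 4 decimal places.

(-0.1482, 0.0784, -0.5202)

arm 1 at φ=0.0°: e+L cos θ1 = 0.1760;  centre 1 = (0.1760, 0.0000, -0.1477)
centre 2 = (0.2910·cos120.0°, 0.2910·sin120.0°, -0.0513) = (-0.1455, 0.2520, -0.0513)
centre 3 = (0.2464·cos240.0°, 0.2464·sin240.0°, -0.1149) = (-0.1232, -0.2134, -0.1149)
eliminate P² terms by subtracting sphere 1 from 2 and 3
[-0.6430 0.5039 0.1928]·P = 0.0345;  [-0.5985 -0.4268 0.0656]·P = 0.0211
det = 0.5761;  x = -0.0440+0.2003z,  y = 0.0122+-0.1271z
quadratic in z: (1.0563)z²+(0.2042)z+(-0.1796)=0, √Δ=0.8947 → z ∈ {-0.5202, 0.3269}; z = -0.5202 (taking z<0)
x = -0.1482, y = 0.0784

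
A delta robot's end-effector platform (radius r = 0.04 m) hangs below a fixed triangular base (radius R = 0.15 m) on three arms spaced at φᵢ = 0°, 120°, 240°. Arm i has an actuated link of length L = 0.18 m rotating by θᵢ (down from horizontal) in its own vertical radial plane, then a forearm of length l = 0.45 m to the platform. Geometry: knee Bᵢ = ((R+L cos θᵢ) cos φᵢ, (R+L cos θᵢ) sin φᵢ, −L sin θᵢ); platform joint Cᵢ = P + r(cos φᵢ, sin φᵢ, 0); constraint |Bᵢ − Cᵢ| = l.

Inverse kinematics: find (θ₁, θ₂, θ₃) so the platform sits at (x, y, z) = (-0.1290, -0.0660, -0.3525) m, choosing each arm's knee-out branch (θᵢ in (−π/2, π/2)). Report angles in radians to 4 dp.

φ1=0.0° → target in arm frame (-0.1290, -0.0660)
  e−x'=0.2390;  (l²−L²−(e−x')²−y'²−z²)/2L = -0.0434
  √(A²+B²)=0.4259;  θ1 = -0.9750+1.6729 ≈ 0.6980
φ2=120.0° → target in arm frame (0.0073, 0.1447)
  A cos θ + B sin θ = C:  0.1027·cos θ + -0.3525·sin θ = 0.0399
  √(A²+B²)=0.3671;  θ2 = -1.2874+1.4619 ≈ 0.1745
arm 3 (φ=240.0°): x'=0.1217, y'=-0.0787
  e−x'=-0.0117;  (l²−L²−(e−x')²−y'²−z²)/2L = 0.1098
  γ=atan2(-0.3525,-0.0117)=-1.6039;  ψ=arccos(0.3112)=1.2544;  θ3=γ+ψ≈-0.3495

θ₁ = 0.6980, θ₂ = 0.1745, θ₃ = -0.3495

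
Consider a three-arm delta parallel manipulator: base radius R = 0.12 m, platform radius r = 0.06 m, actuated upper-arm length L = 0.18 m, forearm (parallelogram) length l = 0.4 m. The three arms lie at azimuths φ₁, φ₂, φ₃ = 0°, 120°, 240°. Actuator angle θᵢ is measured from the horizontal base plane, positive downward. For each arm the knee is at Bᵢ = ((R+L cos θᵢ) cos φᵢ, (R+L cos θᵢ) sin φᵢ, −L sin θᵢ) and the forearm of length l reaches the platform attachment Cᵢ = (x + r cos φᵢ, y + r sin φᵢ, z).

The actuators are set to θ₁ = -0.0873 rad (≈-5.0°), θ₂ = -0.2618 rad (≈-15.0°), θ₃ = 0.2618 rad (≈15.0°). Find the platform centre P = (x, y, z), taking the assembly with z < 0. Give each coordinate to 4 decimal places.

(0.0145, 0.0707, -0.3075)

arm 1 at φ=0.0°: ρ1 = 0.2393;  S1 = (0.2393, 0.0000, 0.0157)
S2 = (0.2339·cos120.0°, 0.2339·sin120.0°, 0.0466) = (-0.1169, 0.2025, 0.0466)
S3 = (0.2339·cos240.0°, 0.2339·sin240.0°, -0.0466) = (-0.1169, -0.2025, -0.0466)
eliminate P² terms by subtracting sphere 1 from 2 and 3
linear system: -0.7125x+0.4051y = -0.0007−0.0618z; -0.7125x+-0.4051y = -0.0007−-0.1246z
Cramer: x(z) = 0.0009-0.0441z;  y(z) = 0.0000-0.2300z
sphere 1 gives Az²+Bz+C=0 with A=1.0549, B=-0.0104, C=-0.1029;  B²−4AC=0.4344;  roots -0.3075, 0.3173;  negative root z = -0.3075
x = 0.0145, y = 0.0707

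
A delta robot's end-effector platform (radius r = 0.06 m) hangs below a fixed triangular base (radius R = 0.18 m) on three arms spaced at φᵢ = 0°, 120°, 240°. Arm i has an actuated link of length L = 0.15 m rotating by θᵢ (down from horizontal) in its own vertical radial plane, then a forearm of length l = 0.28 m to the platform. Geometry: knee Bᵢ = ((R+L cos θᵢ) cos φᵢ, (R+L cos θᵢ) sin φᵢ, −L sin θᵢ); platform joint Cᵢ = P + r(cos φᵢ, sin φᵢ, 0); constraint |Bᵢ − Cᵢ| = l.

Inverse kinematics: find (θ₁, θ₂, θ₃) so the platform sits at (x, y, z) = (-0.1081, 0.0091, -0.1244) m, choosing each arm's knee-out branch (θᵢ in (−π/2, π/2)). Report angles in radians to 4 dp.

θ₁ = 1.2220, θ₂ = -0.3486, θ₃ = -0.0878

rotate P by −φ1: (-0.1081, 0.0091, -0.1244)
  A=0.2281, B=-0.1244, C=(l²−L²−A²−y'²−z²)/(2L)=-0.0390
  γ=atan2(-0.1244,0.2281)=-0.4993;  ψ=arccos(-0.1499)=1.7213;  θ1=γ+ψ≈1.2220
rotate P by −φ2: (0.0619, 0.0891, -0.1244)
  e−x'=0.0581;  (l²−L²−(e−x')²−y'²−z²)/2L = 0.0971
  γ=atan2(-0.1244,0.0581)=-1.1341;  ψ=arccos(0.7070)=0.7855;  θ2=γ+ψ≈-0.3486
arm 3 (φ=240.0°): x'=0.0462, y'=-0.0982
  A=0.0738, B=-0.1244, C=(l²−L²−A²−y'²−z²)/(2L)=0.0845
  γ=atan2(-0.1244,0.0738)=-1.0352;  ψ=arccos(0.5838)=0.9474;  θ3=γ+ψ≈-0.0878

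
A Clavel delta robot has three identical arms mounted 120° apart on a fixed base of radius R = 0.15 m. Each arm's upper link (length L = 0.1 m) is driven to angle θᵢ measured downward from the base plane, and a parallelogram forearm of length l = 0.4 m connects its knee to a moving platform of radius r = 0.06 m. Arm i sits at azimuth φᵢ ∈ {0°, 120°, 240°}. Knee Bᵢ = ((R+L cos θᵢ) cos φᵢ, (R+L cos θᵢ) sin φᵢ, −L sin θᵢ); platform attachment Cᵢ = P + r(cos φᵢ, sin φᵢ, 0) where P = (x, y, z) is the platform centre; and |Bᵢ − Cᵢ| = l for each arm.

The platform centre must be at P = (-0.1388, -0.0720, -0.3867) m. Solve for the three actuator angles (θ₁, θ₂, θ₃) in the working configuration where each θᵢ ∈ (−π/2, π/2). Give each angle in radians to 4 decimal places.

φ1=0.0° → target in arm frame (-0.1388, -0.0720)
  e−x'=0.2288;  (l²−L²−(e−x')²−y'²−z²)/2L = -0.2854
  θ1 = atan2(B,A) + arccos(C/0.4493) = 1.2224
φ2=120.0° → target in arm frame (0.0070, 0.1562)
  e−x'=0.0830;  (l²−L²−(e−x')²−y'²−z²)/2L = -0.1541
  √(A²+B²)=0.3955;  θ2 = -1.3595+1.9710 ≈ 0.6115
arm 3 (φ=240.0°): x'=0.1318, y'=-0.0842
  A=-0.0418, B=-0.3867, C=(l²−L²−A²−y'²−z²)/(2L)=-0.0419
  γ=atan2(-0.3867,-0.0418)=-1.6784;  ψ=arccos(-0.1076)=1.6786;  θ3=γ+ψ≈0.0003

θ₁ = 1.2224, θ₂ = 0.6115, θ₃ = 0.0003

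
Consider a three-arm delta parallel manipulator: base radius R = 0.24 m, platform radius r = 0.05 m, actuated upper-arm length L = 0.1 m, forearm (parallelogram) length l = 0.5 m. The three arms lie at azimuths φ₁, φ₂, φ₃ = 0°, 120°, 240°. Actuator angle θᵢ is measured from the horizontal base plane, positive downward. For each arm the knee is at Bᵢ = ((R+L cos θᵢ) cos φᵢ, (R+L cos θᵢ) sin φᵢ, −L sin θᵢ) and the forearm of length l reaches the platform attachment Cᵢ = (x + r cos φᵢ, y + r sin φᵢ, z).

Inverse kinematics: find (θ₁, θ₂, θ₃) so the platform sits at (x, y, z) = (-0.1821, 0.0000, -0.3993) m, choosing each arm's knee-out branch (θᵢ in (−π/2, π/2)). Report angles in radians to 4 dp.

arm 1 (φ=0.0°): x'=-0.1821, y'=0.0000
  A=0.3721, B=-0.3993, C=(l²−L²−A²−y'²−z²)/(2L)=-0.2895
  √(A²+B²)=0.5458;  θ1 = -0.8206+2.1299 ≈ 1.3092
rotate P by −φ2: (0.0910, 0.1577, -0.3993)
  A cos θ + B sin θ = C:  0.0990·cos θ + -0.3993·sin θ = 0.2295
  γ=atan2(-0.3993,0.0990)=-1.3279;  ψ=arccos(0.5579)=0.9790;  θ2=γ+ψ≈-0.3489
arm 3 (φ=240.0°): x'=0.0911, y'=-0.1577
  e−x'=0.0989;  (l²−L²−(e−x')²−y'²−z²)/2L = 0.2295
  γ=atan2(-0.3993,0.0989)=-1.3279;  ψ=arccos(0.5579)=0.9790;  θ3=γ+ψ≈-0.3489

θ₁ = 1.3092, θ₂ = -0.3489, θ₃ = -0.3489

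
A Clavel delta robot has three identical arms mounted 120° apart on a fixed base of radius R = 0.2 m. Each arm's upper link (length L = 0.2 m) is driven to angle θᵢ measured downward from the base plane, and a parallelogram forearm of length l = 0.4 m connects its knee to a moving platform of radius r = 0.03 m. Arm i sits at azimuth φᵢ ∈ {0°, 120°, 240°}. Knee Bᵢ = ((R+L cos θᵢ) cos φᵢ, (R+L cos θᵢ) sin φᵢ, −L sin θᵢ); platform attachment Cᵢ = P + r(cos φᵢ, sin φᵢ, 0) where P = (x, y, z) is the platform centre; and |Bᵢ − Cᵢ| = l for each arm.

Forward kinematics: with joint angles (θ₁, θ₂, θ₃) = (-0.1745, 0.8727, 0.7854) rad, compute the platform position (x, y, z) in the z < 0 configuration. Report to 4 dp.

arm 1 at φ=0.0°: e+L cos θ1 = 0.3670;  O1 = (0.3670, 0.0000, 0.0347)
O2 = (0.2986·cos120.0°, 0.2986·sin120.0°, -0.1532) = (-0.1493, 0.2586, -0.1532)
φ3=240.0°: virtual centre (-0.1557, -0.2697, -0.1414), radius l
|O₂|²−|O₁|² = -0.0233;  |O₃|²−|O₁|² = -0.0189
[-1.0325 0.5171 -0.3759]·P = -0.0233;  [-1.0453 -0.5394 -0.3523]·P = -0.0189
Cramer: x(z) = 0.0203-0.3507z;  y(z) = -0.0044+0.0266z
sphere 1 gives Az²+Bz+C=0 with A=1.1237, B=0.1735, C=-0.0386;  B²−4AC=0.2037;  roots -0.2780, 0.1236;  negative root z = -0.2780
x = 0.1178, y = -0.0118

(0.1178, -0.0118, -0.2780)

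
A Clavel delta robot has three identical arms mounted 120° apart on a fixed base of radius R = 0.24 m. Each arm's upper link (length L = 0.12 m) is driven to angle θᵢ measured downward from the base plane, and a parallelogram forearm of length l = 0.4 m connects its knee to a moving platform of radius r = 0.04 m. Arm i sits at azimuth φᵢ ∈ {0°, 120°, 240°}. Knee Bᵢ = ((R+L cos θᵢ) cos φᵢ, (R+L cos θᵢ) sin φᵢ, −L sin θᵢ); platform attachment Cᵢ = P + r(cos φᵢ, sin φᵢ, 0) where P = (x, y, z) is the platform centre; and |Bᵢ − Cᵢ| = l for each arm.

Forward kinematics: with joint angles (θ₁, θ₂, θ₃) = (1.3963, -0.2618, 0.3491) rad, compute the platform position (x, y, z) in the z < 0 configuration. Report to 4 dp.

(-0.1369, 0.0395, -0.2926)

centre 1 = (0.2208·cos0.0°, 0.2208·sin0.0°, -0.1182) = (0.2208, 0.0000, -0.1182)
arm 2 at φ=120.0°: (R−r)+L cos θ2 = 0.3159;  centre 2 = (-0.1580, 0.2736, 0.0311)
φ3=240.0°: virtual centre (-0.1564, -0.2709, -0.0410), radius l
|centre ₂|²−|centre ₁|² = 0.0380;  |centre ₃|²−|centre ₁|² = 0.0368
[-0.7576 0.5472 0.2985]·P = 0.0380;  [-0.7544 -0.5417 0.1543]·P = 0.0368
det = 0.8232;  x = -0.0495+0.2990z,  y = 0.0010+-0.1316z
into |P−centre ₁|² = l²: 1.1067z² + 0.0745z + -0.0730 = 0;  Δ = 0.3286;  z = -0.2926 or 0.2253 → z<0 root = -0.2926
x = -0.1369, y = 0.0395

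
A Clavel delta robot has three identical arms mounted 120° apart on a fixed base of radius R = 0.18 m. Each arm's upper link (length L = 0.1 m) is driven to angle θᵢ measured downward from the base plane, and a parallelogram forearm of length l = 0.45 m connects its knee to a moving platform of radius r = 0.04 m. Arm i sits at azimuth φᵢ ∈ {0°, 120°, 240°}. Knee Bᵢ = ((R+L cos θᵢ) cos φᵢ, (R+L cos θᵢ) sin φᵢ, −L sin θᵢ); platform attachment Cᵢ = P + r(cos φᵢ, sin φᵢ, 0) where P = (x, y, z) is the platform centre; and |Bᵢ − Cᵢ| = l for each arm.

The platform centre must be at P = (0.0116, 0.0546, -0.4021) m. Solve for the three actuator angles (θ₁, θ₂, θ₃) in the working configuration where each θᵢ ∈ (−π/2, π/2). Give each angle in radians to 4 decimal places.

θ₁ = 0.1743, θ₂ = -0.0002, θ₃ = 0.5236

arm 1 (φ=0.0°): x'=0.0116, y'=0.0546
  A cos θ + B sin θ = C:  0.1284·cos θ + -0.4021·sin θ = 0.0567
  θ1 = atan2(B,A) + arccos(C/0.4221) = 0.1743
rotate P by −φ2: (0.0415, -0.0373, -0.4021)
  e−x'=0.0985;  (l²−L²−(e−x')²−y'²−z²)/2L = 0.0986
  γ=atan2(-0.4021,0.0985)=-1.3305;  ψ=arccos(0.2381)=1.3304;  θ2=γ+ψ≈-0.0002
rotate P by −φ3: (-0.0531, -0.0173, -0.4021)
  A cos θ + B sin θ = C:  0.1931·cos θ + -0.4021·sin θ = -0.0338
  γ=atan2(-0.4021,0.1931)=-1.1231;  ψ=arccos(-0.0758)=1.6467;  θ3=γ+ψ≈0.5236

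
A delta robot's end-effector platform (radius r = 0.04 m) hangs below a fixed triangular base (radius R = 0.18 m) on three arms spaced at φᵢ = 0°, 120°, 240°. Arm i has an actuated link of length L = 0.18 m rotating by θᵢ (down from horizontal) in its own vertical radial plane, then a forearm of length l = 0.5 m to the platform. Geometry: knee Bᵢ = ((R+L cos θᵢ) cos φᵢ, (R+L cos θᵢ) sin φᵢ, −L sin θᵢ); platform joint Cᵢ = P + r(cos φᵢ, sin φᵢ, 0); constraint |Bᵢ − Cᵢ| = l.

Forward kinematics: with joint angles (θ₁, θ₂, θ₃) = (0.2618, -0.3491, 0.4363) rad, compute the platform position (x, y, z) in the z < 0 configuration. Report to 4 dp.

(-0.0303, 0.1037, -0.3941)

O1 = (0.3139·cos0.0°, 0.3139·sin0.0°, -0.0466) = (0.3139, 0.0000, -0.0466)
φ2=120.0°: virtual centre (-0.1546, 0.2677, 0.0616), radius l
O3 = (0.3031·cos240.0°, 0.3031·sin240.0°, -0.0761) = (-0.1516, -0.2625, -0.0761)
subtract pairs → two planes through P
linear system: -0.9369x+0.5355y = -0.0013−0.2163z; -0.9309x+-0.5251y = -0.0030−-0.0590z
det = 0.9903;  x = 0.0023+0.0828z,  y = 0.0016+-0.2591z
into |P−O₁|² = l²: 1.0740z² + 0.0408z + -0.1508 = 0;  Δ = 0.6494;  z = -0.3941 or 0.3562 → z<0 root = -0.3941
x = -0.0303, y = 0.1037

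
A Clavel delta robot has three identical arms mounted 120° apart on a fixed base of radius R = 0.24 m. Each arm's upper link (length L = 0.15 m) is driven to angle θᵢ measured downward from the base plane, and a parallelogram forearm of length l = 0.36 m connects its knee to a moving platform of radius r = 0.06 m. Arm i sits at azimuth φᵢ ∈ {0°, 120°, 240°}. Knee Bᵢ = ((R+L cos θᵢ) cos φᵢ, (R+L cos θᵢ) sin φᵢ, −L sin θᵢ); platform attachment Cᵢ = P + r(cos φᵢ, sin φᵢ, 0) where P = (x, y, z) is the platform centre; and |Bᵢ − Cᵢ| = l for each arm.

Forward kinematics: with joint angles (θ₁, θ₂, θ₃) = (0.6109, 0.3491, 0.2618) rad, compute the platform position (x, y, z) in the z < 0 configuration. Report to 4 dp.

centre 1 = (0.3029·cos0.0°, 0.3029·sin0.0°, -0.0860) = (0.3029, 0.0000, -0.0860)
φ2=120.0°: virtual centre (-0.1605, 0.2780, -0.0513), radius l
φ3=240.0°: virtual centre (-0.1624, -0.2814, -0.0388), radius l
subtract pairs → two planes through P
linear system: -0.9267x+0.5559y = 0.0065−0.0695z; -0.9306x+-0.5627y = 0.0079−0.0944z
Cramer: x(z) = -0.0078+0.0882z;  y(z) = -0.0012+0.0220z
into |P−centre ₁|² = l²: 1.0083z² + 0.1173z + -0.0257 = 0;  Δ = 0.1174;  z = -0.2281 or 0.1118 → z<0 root = -0.2281
x = -0.0279, y = -0.0063

(-0.0279, -0.0063, -0.2281)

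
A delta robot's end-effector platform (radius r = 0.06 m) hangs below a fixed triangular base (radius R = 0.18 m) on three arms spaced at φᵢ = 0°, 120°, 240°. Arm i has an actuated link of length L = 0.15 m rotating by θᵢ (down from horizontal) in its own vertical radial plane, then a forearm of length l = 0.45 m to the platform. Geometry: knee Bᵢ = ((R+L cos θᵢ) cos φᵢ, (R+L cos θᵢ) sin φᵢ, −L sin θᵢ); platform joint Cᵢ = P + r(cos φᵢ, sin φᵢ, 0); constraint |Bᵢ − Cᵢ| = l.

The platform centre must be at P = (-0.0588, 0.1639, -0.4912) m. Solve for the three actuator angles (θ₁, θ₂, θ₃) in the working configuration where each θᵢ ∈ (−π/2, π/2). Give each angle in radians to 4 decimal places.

arm 1 (φ=0.0°): x'=-0.0588, y'=0.1639
  A=0.1788, B=-0.4912, C=(l²−L²−A²−y'²−z²)/(2L)=-0.4004
  γ=atan2(-0.4912,0.1788)=-1.2217;  ψ=arccos(-0.7659)=2.4433;  θ1=γ+ψ≈1.2216
arm 2 (φ=120.0°): x'=0.1713, y'=-0.0310
  e−x'=-0.0513;  (l²−L²−(e−x')²−y'²−z²)/2L = -0.2163
  √(A²+B²)=0.4939;  θ2 = -1.6749+2.0240 ≈ 0.3491
φ3=240.0° → target in arm frame (-0.1125, -0.1329)
  e−x'=0.2325;  (l²−L²−(e−x')²−y'²−z²)/2L = -0.4434
  √(A²+B²)=0.5435;  θ3 = -1.1286+2.5249 ≈ 1.3963

θ₁ = 1.2216, θ₂ = 0.3491, θ₃ = 1.3963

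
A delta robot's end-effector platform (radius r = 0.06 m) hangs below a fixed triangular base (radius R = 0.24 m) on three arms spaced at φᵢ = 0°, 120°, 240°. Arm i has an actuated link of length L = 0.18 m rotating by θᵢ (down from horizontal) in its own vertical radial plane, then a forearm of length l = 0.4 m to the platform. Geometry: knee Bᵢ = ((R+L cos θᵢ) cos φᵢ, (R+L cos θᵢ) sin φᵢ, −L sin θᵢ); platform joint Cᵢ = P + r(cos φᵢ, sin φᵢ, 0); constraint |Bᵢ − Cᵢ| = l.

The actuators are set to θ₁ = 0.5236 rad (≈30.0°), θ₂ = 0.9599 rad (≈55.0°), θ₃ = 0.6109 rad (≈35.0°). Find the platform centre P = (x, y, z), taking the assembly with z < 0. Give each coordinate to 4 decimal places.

(0.0386, -0.0462, -0.3537)

φ1=0.0°: virtual centre (0.3359, 0.0000, -0.0900), radius l
O2 = (0.2832·cos120.0°, 0.2832·sin120.0°, -0.1474) = (-0.1416, 0.2453, -0.1474)
arm 3 at φ=240.0°: ρ3 = 0.3274;  O3 = (-0.1637, -0.2836, -0.1032)
|O₂|²−|O₁|² = -0.0189;  |O₃|²−|O₁|² = -0.0030
plane₁₂: -0.9550x+0.4906y+-0.1149z = -0.0189
Cramer: x(z) = 0.0119-0.0757z;  y(z) = -0.0155+0.0867z
sphere 1 gives Az²+Bz+C=0 with A=1.0133, B=0.2264, C=-0.0467;  B²−4AC=0.2404;  roots -0.3537, 0.1302;  negative root z = -0.3537
x = 0.0386, y = -0.0462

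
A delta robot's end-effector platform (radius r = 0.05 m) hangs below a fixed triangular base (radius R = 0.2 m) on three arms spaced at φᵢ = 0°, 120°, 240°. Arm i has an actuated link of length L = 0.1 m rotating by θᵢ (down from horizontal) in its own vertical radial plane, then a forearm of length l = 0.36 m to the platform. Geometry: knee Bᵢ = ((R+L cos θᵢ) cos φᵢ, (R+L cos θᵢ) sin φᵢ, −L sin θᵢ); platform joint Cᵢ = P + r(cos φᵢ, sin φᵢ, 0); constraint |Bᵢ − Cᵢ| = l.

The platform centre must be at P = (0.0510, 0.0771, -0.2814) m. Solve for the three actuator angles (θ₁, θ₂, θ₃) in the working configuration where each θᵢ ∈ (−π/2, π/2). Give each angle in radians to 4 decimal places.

φ1=0.0° → target in arm frame (0.0510, 0.0771)
  A cos θ + B sin θ = C:  0.0990·cos θ + -0.2814·sin θ = 0.1233
  θ1 = atan2(B,A) + arccos(C/0.2983) = -0.0880
rotate P by −φ2: (0.0413, -0.0827, -0.2814)
  e−x'=0.1087;  (l²−L²−(e−x')²−y'²−z²)/2L = 0.1087
  θ2 = atan2(B,A) + arccos(C/0.3017) = -0.0001
rotate P by −φ3: (-0.0923, 0.0056, -0.2814)
  A cos θ + B sin θ = C:  0.2423·cos θ + -0.2814·sin θ = -0.0916
  θ3 = atan2(B,A) + arccos(C/0.3713) = 0.9600

θ₁ = -0.0880, θ₂ = -0.0001, θ₃ = 0.9600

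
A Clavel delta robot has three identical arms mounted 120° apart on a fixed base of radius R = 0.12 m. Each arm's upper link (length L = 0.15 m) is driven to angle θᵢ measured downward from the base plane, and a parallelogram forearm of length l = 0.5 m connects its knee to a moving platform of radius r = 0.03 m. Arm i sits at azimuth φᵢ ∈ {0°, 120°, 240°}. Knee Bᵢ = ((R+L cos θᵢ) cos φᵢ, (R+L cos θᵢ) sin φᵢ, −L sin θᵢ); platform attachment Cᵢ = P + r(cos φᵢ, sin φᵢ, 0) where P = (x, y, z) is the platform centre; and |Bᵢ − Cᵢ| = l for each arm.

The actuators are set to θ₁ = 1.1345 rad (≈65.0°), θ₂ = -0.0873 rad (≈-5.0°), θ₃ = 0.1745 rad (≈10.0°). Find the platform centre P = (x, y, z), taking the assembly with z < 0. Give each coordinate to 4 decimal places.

arm 1 at φ=0.0°: ρ1 = 0.1534;  centre 1 = (0.1534, 0.0000, -0.1359)
φ2=120.0°: virtual centre (-0.1197, 0.2074, 0.0131), radius l
centre 3 = (0.2377·cos240.0°, 0.2377·sin240.0°, -0.0260) = (-0.1189, -0.2059, -0.0260)
eliminate P² terms by subtracting sphere 1 from 2 and 3
plane₁₂: -0.5462x+0.4147y+0.2981z = 0.0155
Cramer: x(z) = -0.0281+0.4745z;  y(z) = 0.0003-0.0937z
sphere 1 gives Az²+Bz+C=0 with A=1.2340, B=0.0996, C=-0.1986;  B²−4AC=0.9901;  roots -0.4435, 0.3628;  negative root z = -0.4435
x = -0.2386, y = 0.0419

(-0.2386, 0.0419, -0.4435)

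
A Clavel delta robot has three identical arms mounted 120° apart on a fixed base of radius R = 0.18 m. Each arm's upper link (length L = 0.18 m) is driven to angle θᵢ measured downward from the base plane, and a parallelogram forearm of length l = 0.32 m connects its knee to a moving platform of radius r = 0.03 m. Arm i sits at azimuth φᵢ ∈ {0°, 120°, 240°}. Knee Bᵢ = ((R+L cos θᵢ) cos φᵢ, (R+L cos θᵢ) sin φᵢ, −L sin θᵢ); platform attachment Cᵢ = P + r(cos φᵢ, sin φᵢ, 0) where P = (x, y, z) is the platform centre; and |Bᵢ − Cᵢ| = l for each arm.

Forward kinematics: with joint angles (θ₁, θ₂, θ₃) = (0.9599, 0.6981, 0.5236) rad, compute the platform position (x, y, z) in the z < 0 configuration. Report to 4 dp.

(-0.0450, -0.0176, -0.2620)

O1 = (0.2532·cos0.0°, 0.2532·sin0.0°, -0.1474) = (0.2532, 0.0000, -0.1474)
φ2=120.0°: virtual centre (-0.1439, 0.2493, -0.1157), radius l
O3 = (0.3059·cos240.0°, 0.3059·sin240.0°, -0.0900) = (-0.1529, -0.2649, -0.0900)
eliminate P² terms by subtracting sphere 1 from 2 and 3
plane₁₂: -0.7944x+0.4986y+0.0635z = 0.0104
det = 0.8260;  x = -0.0162+0.1101z,  y = -0.0050+0.0480z
into |P−O₁|² = l²: 1.0144z² + 0.2351z + -0.0080 = 0;  Δ = 0.0879;  z = -0.2620 or 0.0302 → z<0 root = -0.2620
x = -0.0450, y = -0.0176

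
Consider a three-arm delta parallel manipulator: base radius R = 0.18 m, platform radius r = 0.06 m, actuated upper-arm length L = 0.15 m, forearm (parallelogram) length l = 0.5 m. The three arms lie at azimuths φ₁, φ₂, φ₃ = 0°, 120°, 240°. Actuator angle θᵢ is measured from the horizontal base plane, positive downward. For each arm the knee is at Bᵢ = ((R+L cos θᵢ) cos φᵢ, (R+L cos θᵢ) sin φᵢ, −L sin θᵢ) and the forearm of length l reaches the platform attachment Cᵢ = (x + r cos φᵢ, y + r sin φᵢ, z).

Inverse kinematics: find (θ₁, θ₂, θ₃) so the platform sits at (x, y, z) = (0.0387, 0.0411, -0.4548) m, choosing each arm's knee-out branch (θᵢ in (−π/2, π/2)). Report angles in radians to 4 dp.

φ1=0.0° → target in arm frame (0.0387, 0.0411)
  A cos θ + B sin θ = C:  0.0813·cos θ + -0.4548·sin θ = 0.0412
  √(A²+B²)=0.4620;  θ1 = -1.3939+1.4815 ≈ 0.0876
arm 2 (φ=120.0°): x'=0.0162, y'=-0.0541
  A=0.1038, B=-0.4548, C=(l²−L²−A²−y'²−z²)/(2L)=0.0232
  θ2 = atan2(B,A) + arccos(C/0.4665) = 0.1745
arm 3 (φ=240.0°): x'=-0.0549, y'=0.0130
  A=0.1749, B=-0.4548, C=(l²−L²−A²−y'²−z²)/(2L)=-0.0337
  θ3 = atan2(B,A) + arccos(C/0.4873) = 0.4365

θ₁ = 0.0876, θ₂ = 0.1745, θ₃ = 0.4365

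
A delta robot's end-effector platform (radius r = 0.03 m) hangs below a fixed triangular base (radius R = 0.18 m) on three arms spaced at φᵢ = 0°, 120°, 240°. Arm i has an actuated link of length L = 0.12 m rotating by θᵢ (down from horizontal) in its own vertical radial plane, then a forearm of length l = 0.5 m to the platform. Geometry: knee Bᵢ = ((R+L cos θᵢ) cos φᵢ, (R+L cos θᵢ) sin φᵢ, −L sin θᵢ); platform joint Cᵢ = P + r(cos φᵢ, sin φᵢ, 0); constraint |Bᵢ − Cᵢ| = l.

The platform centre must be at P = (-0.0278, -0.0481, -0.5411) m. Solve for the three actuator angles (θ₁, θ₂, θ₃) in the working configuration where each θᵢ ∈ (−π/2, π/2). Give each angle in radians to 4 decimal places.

rotate P by −φ1: (-0.0278, -0.0481, -0.5411)
  A cos θ + B sin θ = C:  0.1778·cos θ + -0.5411·sin θ = -0.3796
  θ1 = atan2(B,A) + arccos(C/0.5696) = 1.0471
rotate P by −φ2: (-0.0278, 0.0481, -0.5411)
  A=0.1778, B=-0.5411, C=(l²−L²−A²−y'²−z²)/(2L)=-0.3796
  θ2 = atan2(B,A) + arccos(C/0.5695) = 1.0469
φ3=240.0° → target in arm frame (0.0556, 0.0000)
  A cos θ + B sin θ = C:  0.0944·cos θ + -0.5411·sin θ = -0.2755
  √(A²+B²)=0.5493;  θ3 = -1.3980+2.0961 ≈ 0.6981

θ₁ = 1.0471, θ₂ = 1.0469, θ₃ = 0.6981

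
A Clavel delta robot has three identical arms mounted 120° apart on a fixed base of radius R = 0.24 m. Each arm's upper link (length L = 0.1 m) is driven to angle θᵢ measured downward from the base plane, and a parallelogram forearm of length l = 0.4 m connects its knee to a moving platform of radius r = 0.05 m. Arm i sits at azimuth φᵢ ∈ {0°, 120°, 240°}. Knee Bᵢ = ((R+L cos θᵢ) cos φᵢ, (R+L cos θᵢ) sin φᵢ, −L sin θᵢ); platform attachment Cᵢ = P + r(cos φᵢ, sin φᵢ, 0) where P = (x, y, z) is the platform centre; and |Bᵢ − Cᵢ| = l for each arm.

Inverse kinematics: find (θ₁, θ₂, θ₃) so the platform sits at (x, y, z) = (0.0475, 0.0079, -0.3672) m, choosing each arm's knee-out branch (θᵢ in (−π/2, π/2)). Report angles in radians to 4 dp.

θ₁ = 0.4363, θ₂ = 0.8729, θ₃ = 0.9603

arm 1 (φ=0.0°): x'=0.0475, y'=0.0079
  A cos θ + B sin θ = C:  0.1425·cos θ + -0.3672·sin θ = -0.0260
  √(A²+B²)=0.3939;  θ1 = -1.2006+1.6369 ≈ 0.4363
rotate P by −φ2: (-0.0169, -0.0451, -0.3672)
  A=0.2069, B=-0.3672, C=(l²−L²−A²−y'²−z²)/(2L)=-0.1484
  √(A²+B²)=0.4215;  θ2 = -1.0577+1.9306 ≈ 0.8729
φ3=240.0° → target in arm frame (-0.0306, 0.0372)
  e−x'=0.2206;  (l²−L²−(e−x')²−y'²−z²)/2L = -0.1744
  θ3 = atan2(B,A) + arccos(C/0.4284) = 0.9603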